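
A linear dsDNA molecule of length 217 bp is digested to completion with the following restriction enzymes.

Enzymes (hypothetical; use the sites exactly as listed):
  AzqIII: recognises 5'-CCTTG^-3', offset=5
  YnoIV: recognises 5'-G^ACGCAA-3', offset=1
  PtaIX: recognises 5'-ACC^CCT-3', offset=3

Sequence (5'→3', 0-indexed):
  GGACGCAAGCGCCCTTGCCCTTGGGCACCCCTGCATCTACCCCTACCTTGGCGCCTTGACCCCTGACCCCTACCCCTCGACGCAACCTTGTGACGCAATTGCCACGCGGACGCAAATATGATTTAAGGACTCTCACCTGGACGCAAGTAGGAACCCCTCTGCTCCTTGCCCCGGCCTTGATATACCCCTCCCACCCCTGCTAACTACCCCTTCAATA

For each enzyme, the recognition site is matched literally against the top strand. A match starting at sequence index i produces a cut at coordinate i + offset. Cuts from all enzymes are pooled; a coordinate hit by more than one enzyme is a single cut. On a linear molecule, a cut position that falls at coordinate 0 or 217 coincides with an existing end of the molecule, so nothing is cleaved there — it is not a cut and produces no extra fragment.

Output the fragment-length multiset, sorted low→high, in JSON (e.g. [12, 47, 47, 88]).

[2,2,3,5,6,6,6,7,7,8,9,9,9,11,11,12,13,13,15,15,17,31]

Per-enzyme occurrences:
  AzqIII CCTTG/5: at [12, 18, 45, 53, 85, 163, 174] ⇒ [17, 23, 50, 58, 90, 168, 179]
  YnoIV GACGCAA/1: at [1, 78, 91, 108, 139] ⇒ [2, 79, 92, 109, 140]
  PtaIX ACCCCT/3: at [26, 38, 58, 65, 71, 152, 183, 192, 205] ⇒ [29, 41, 61, 68, 74, 155, 186, 195, 208]

All cut coordinates (distinct, sorted): [2, 17, 23, 29, 41, 50, 58, 61, 68, 74, 79, 90, 92, 109, 140, 155, 168, 179, 186, 195, 208]

Fragments:
  [0,2): 2 bp
  [2,17): 15 bp
  [17,23): 6 bp
  [23,29): 6 bp
  [29,41): 12 bp
  [41,50): 9 bp
  [50,58): 8 bp
  [58,61): 3 bp
  [61,68): 7 bp
  [68,74): 6 bp
  [74,79): 5 bp
  [79,90): 11 bp
  [90,92): 2 bp
  [92,109): 17 bp
  [109,140): 31 bp
  [140,155): 15 bp
  [155,168): 13 bp
  [168,179): 11 bp
  [179,186): 7 bp
  [186,195): 9 bp
  [195,208): 13 bp
  [208,217): 9 bp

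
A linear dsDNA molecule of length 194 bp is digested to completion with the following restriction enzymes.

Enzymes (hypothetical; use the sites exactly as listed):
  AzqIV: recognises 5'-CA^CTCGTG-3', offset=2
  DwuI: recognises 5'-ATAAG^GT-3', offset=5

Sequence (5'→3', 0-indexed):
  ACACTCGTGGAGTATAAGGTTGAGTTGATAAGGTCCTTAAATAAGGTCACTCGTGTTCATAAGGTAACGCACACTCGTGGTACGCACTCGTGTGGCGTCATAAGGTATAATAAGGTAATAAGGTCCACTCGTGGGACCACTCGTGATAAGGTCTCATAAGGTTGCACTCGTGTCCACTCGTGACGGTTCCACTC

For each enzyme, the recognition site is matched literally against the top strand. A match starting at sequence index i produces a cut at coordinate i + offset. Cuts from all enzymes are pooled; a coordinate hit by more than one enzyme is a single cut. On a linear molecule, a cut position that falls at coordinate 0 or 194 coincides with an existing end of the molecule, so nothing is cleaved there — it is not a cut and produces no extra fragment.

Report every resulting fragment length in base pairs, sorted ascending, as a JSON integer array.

[3,4,5,6,8,10,10,10,10,11,12,13,13,14,14,15,18,18]

Site scan:
  AzqIV (CACTCGTG, off=2): starts [1, 47, 71, 84, 125, 137, 164, 174] → cuts [3, 49, 73, 86, 127, 139, 166, 176]
  DwuI (ATAAGGT, off=5): starts [13, 27, 40, 58, 99, 109, 117, 145, 155] → cuts [18, 32, 45, 63, 104, 114, 122, 150, 160]

All cut coordinates (distinct, sorted): [3, 18, 32, 45, 49, 63, 73, 86, 104, 114, 122, 127, 139, 150, 160, 166, 176]

Fragments:
  [0,3): 3 bp
  [3,18): 15 bp
  [18,32): 14 bp
  [32,45): 13 bp
  [45,49): 4 bp
  [49,63): 14 bp
  [63,73): 10 bp
  [73,86): 13 bp
  [86,104): 18 bp
  [104,114): 10 bp
  [114,122): 8 bp
  [122,127): 5 bp
  [127,139): 12 bp
  [139,150): 11 bp
  [150,160): 10 bp
  [160,166): 6 bp
  [166,176): 10 bp
  [176,194): 18 bp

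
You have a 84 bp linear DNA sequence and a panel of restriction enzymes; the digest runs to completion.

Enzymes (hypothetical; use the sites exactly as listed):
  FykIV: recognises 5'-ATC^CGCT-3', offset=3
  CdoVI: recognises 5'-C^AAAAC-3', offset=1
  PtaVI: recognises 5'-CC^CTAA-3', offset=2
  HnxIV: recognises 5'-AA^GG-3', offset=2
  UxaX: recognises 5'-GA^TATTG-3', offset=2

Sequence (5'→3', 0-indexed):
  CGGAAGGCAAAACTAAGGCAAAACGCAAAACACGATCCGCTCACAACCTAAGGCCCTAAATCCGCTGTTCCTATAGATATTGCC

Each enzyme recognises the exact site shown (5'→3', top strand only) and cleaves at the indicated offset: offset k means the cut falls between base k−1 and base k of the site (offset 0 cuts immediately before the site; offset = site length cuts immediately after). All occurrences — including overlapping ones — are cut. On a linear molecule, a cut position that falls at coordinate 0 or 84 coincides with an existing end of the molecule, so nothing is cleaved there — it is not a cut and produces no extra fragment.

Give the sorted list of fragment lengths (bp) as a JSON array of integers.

[3,3,4,5,7,7,7,8,11,14,15]

Per-enzyme occurrences:
  FykIV ATCCGCT/3: at [34, 59] ⇒ [37, 62]
  CdoVI CAAAAC/1: at [7, 18, 25] ⇒ [8, 19, 26]
  PtaVI CCCTAA/2: at [53] ⇒ [55]
  HnxIV AAGG/2: at [3, 14, 49] ⇒ [5, 16, 51]
  UxaX GATATTG/2: at [75] ⇒ [77]

All cut coordinates (distinct, sorted): [5, 8, 16, 19, 26, 37, 51, 55, 62, 77]

Fragment lengths:
  [0,5): 5 bp
  [5,8): 3 bp
  [8,16): 8 bp
  [16,19): 3 bp
  [19,26): 7 bp
  [26,37): 11 bp
  [37,51): 14 bp
  [51,55): 4 bp
  [55,62): 7 bp
  [62,77): 15 bp
  [77,84): 7 bp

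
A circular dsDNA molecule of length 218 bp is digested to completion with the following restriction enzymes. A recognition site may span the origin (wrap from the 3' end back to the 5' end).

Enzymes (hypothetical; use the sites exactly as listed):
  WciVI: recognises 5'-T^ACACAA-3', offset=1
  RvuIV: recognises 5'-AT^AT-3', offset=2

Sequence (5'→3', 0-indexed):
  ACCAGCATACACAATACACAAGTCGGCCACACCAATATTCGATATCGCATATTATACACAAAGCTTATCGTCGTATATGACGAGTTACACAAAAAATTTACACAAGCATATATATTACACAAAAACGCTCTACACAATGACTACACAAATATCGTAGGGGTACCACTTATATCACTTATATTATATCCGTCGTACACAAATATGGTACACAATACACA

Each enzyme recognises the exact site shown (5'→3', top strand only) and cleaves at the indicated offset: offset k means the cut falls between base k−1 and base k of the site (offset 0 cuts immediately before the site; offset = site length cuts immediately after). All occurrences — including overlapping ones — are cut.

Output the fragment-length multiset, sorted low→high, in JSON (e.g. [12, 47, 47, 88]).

[2,2,3,5,5,5,7,7,7,7,8,8,9,9,10,10,11,13,13,15,20,21,21]

Site scan:
  WciVI TACACAA/1: at [7, 14, 54, 85, 98, 115, 130, 141, 192, 205, 212] ⇒ [8, 15, 55, 86, 99, 116, 131, 142, 193, 206, 213]
  RvuIV ATAT/2: at [34, 41, 48, 74, 107, 109, 111, 148, 168, 177, 182, 199] ⇒ [36, 43, 50, 76, 109, 111, 113, 150, 170, 179, 184, 201]

Pooled cuts: [8, 15, 36, 43, 50, 55, 76, 86, 99, 109, 111, 113, 116, 131, 142, 150, 170, 179, 184, 193, 201, 206, 213]

Fragments:
  8→15: 7 bp
  15→36: 21 bp
  36→43: 7 bp
  43→50: 7 bp
  50→55: 5 bp
  55→76: 21 bp
  76→86: 10 bp
  86→99: 13 bp
  99→109: 10 bp
  109→111: 2 bp
  111→113: 2 bp
  113→116: 3 bp
  116→131: 15 bp
  131→142: 11 bp
  142→150: 8 bp
  150→170: 20 bp
  170→179: 9 bp
  179→184: 5 bp
  184→193: 9 bp
  193→201: 8 bp
  201→206: 5 bp
  206→213: 7 bp
  213→8 (wrap): 218-213+8 = 13 bp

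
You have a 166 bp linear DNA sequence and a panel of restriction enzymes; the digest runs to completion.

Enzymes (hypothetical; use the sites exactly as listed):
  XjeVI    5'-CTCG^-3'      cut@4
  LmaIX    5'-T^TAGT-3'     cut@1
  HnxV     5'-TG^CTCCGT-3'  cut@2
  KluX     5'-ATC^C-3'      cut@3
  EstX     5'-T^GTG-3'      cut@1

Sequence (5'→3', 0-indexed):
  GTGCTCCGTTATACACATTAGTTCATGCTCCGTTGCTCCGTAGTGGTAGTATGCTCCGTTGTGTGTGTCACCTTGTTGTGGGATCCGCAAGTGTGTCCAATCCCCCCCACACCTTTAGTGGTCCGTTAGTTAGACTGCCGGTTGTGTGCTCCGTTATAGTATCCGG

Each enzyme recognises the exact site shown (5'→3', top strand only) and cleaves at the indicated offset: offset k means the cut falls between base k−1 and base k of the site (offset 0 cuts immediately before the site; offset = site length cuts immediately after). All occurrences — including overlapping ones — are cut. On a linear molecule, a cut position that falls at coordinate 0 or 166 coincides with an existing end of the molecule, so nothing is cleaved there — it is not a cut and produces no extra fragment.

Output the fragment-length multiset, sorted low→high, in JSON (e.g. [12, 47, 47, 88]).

[2,2,2,3,3,3,7,7,8,8,9,10,11,13,13,15,15,17,18]

Site scan:
  XjeVI (CTCG, off=4): no sites
  LmaIX TTAGT/1: at [17, 114, 125] ⇒ [18, 115, 126]
  HnxV TGCTCCGT/2: at [1, 25, 33, 51, 146] ⇒ [3, 27, 35, 53, 148]
  KluX ATCC/3: at [82, 99, 160] ⇒ [85, 102, 163]
  EstX TGTG/1: at [59, 61, 63, 76, 91, 142, 144] ⇒ [60, 62, 64, 77, 92, 143, 145]

Pooled cuts: [3, 18, 27, 35, 53, 60, 62, 64, 77, 85, 92, 102, 115, 126, 143, 145, 148, 163]

Fragments:
  [0,3): 3 bp
  [3,18): 15 bp
  [18,27): 9 bp
  [27,35): 8 bp
  [35,53): 18 bp
  [53,60): 7 bp
  [60,62): 2 bp
  [62,64): 2 bp
  [64,77): 13 bp
  [77,85): 8 bp
  [85,92): 7 bp
  [92,102): 10 bp
  [102,115): 13 bp
  [115,126): 11 bp
  [126,143): 17 bp
  [143,145): 2 bp
  [145,148): 3 bp
  [148,163): 15 bp
  [163,166): 3 bp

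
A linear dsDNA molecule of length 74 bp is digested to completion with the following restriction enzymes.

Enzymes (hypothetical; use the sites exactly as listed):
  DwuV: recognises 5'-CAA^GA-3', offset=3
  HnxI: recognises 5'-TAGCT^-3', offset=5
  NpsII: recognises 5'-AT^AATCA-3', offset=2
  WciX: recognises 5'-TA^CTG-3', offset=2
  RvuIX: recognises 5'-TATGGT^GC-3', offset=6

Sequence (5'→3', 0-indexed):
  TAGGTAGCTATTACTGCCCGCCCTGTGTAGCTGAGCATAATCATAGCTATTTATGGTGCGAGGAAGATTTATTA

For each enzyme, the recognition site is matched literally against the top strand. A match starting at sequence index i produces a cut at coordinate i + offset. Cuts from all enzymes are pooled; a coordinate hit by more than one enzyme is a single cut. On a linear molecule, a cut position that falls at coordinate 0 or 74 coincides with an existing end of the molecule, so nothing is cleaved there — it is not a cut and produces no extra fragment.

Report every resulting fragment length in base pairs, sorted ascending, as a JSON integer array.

Scan for sites:
  DwuV (CAAGA, off=3): no sites
  HnxI (TAGCT, off=5): starts [4, 27, 43] → cuts [9, 32, 48]
  NpsII (ATAATCA, off=2): starts [36] → cuts [38]
  WciX (TACTG, off=2): starts [11] → cuts [13]
  RvuIX (TATGGTGC, off=6): starts [51] → cuts [57]

Pooled cuts: [9, 13, 32, 38, 48, 57]

Fragment lengths:
  [0,9): 9 bp
  [9,13): 4 bp
  [13,32): 19 bp
  [32,38): 6 bp
  [38,48): 10 bp
  [48,57): 9 bp
  [57,74): 17 bp

[4,6,9,9,10,17,19]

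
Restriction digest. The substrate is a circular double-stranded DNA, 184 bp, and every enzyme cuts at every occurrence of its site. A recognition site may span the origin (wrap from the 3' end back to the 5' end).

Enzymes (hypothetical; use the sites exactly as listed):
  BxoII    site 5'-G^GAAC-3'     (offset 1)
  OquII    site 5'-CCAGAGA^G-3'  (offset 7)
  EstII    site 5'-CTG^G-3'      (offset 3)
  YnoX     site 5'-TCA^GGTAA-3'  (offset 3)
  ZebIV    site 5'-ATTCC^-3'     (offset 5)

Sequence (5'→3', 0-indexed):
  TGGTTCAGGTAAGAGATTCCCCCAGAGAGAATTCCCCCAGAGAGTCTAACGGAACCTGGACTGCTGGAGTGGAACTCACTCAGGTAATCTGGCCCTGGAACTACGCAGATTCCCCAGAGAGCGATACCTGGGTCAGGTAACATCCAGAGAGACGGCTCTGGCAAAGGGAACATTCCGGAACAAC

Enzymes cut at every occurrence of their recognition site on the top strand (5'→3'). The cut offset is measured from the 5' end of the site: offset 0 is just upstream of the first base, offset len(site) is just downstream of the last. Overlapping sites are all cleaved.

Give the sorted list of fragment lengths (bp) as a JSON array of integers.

[1,5,5,5,6,7,7,7,7,8,8,8,8,9,9,9,10,10,11,13,15,16]

Scan for sites:
  BxoII GGAAC/1: at [50, 70, 96, 166, 176] ⇒ [51, 71, 97, 167, 177]
  OquII CCAGAGAG/7: at [21, 36, 113, 143] ⇒ [28, 43, 120, 150]
  EstII CTGG/3: at [55, 63, 88, 94, 127, 157, 183] ⇒ [2, 58, 66, 91, 97, 130, 160]
  YnoX TCAGGTAA/3: at [4, 79, 132] ⇒ [7, 82, 135]
  ZebIV ATTCC/5: at [15, 30, 108, 171] ⇒ [20, 35, 113, 176]

All cut coordinates (distinct, sorted): [2, 7, 20, 28, 35, 43, 51, 58, 66, 71, 82, 91, 97, 113, 120, 130, 135, 150, 160, 167, 176, 177]

Fragments:
  2→7: 5 bp
  7→20: 13 bp
  20→28: 8 bp
  28→35: 7 bp
  35→43: 8 bp
  43→51: 8 bp
  51→58: 7 bp
  58→66: 8 bp
  66→71: 5 bp
  71→82: 11 bp
  82→91: 9 bp
  91→97: 6 bp
  97→113: 16 bp
  113→120: 7 bp
  120→130: 10 bp
  130→135: 5 bp
  135→150: 15 bp
  150→160: 10 bp
  160→167: 7 bp
  167→176: 9 bp
  176→177: 1 bp
  177→2 (wrap): 184-177+2 = 9 bp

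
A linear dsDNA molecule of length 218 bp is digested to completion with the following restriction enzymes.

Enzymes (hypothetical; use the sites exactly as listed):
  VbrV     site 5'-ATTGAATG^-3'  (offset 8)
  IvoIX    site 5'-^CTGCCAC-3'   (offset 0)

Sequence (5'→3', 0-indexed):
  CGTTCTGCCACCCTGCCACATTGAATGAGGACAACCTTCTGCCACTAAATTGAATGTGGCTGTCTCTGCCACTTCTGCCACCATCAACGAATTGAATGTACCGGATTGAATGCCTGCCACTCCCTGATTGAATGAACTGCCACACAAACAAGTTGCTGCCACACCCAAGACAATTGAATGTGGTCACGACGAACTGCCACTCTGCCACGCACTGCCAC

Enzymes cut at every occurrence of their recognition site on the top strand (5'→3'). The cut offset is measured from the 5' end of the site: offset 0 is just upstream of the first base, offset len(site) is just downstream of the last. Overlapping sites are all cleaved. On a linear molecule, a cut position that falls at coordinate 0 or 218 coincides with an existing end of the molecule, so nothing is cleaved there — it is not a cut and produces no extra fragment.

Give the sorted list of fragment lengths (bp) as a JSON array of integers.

[1,2,4,7,8,8,9,9,10,11,13,14,15,18,19,21,24,25]

Site scan:
  VbrV (ATTGAATG, off=8): starts [19, 48, 90, 104, 126, 172] → cuts [27, 56, 98, 112, 134, 180]
  IvoIX (CTGCCAC, off=0): starts [4, 12, 38, 65, 74, 113, 136, 155, 193, 201, 211] → cuts [4, 12, 38, 65, 74, 113, 136, 155, 193, 201, 211]

All cut coordinates (distinct, sorted): [4, 12, 27, 38, 56, 65, 74, 98, 112, 113, 134, 136, 155, 180, 193, 201, 211]

Fragment lengths:
  [0,4): 4 bp
  [4,12): 8 bp
  [12,27): 15 bp
  [27,38): 11 bp
  [38,56): 18 bp
  [56,65): 9 bp
  [65,74): 9 bp
  [74,98): 24 bp
  [98,112): 14 bp
  [112,113): 1 bp
  [113,134): 21 bp
  [134,136): 2 bp
  [136,155): 19 bp
  [155,180): 25 bp
  [180,193): 13 bp
  [193,201): 8 bp
  [201,211): 10 bp
  [211,218): 7 bp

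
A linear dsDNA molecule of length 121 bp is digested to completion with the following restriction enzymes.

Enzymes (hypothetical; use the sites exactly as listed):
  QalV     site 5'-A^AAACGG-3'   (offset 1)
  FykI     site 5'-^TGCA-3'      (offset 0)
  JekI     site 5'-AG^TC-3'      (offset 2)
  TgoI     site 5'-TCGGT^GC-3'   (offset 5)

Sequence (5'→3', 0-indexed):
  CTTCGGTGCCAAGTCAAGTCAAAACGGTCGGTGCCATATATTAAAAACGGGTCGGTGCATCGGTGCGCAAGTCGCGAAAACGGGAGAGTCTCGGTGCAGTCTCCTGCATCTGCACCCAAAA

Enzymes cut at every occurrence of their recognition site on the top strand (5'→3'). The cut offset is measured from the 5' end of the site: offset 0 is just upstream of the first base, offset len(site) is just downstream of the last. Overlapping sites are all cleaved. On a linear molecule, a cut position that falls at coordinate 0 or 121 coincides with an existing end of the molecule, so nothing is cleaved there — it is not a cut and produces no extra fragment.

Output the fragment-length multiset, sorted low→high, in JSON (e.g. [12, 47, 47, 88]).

Scan for sites:
  QalV AAAACGG/1: at [20, 43, 76] ⇒ [21, 44, 77]
  FykI TGCA/0: at [55, 94, 104, 110] ⇒ [55, 94, 104, 110]
  JekI AGTC/2: at [11, 16, 69, 86, 97] ⇒ [13, 18, 71, 88, 99]
  TgoI TCGGTGC/5: at [2, 27, 51, 59, 90] ⇒ [7, 32, 56, 64, 95]

All cut coordinates (distinct, sorted): [7, 13, 18, 21, 32, 44, 55, 56, 64, 71, 77, 88, 94, 95, 99, 104, 110]

Fragment lengths:
  [0,7): 7 bp
  [7,13): 6 bp
  [13,18): 5 bp
  [18,21): 3 bp
  [21,32): 11 bp
  [32,44): 12 bp
  [44,55): 11 bp
  [55,56): 1 bp
  [56,64): 8 bp
  [64,71): 7 bp
  [71,77): 6 bp
  [77,88): 11 bp
  [88,94): 6 bp
  [94,95): 1 bp
  [95,99): 4 bp
  [99,104): 5 bp
  [104,110): 6 bp
  [110,121): 11 bp

[1,1,3,4,5,5,6,6,6,6,7,7,8,11,11,11,11,12]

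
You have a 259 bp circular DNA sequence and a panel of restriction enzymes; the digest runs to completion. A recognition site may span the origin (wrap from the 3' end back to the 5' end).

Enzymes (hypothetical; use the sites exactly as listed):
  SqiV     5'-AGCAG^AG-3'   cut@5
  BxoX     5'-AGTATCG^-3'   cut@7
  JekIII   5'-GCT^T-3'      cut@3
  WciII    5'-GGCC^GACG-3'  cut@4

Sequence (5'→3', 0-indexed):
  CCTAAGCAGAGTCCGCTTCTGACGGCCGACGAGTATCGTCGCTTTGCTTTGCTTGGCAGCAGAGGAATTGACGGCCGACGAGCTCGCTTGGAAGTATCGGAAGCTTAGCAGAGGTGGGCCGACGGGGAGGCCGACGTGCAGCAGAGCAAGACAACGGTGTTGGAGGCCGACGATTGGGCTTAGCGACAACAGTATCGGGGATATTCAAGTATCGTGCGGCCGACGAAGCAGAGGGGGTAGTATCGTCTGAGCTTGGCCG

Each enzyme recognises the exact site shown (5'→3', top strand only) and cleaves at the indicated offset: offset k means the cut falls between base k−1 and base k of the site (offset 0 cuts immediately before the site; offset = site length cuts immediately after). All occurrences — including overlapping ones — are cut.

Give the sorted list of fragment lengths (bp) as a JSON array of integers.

[5,5,5,6,6,7,8,8,9,9,10,10,11,11,12,12,12,12,14,14,15,17,17,24]

Site scan:
  SqiV AGCAGAG/5: at [4, 57, 106, 139, 226] ⇒ [9, 62, 111, 144, 231]
  BxoX AGTATCG/7: at [31, 92, 190, 207, 238] ⇒ [38, 99, 197, 214, 245]
  JekIII GCTT/3: at [14, 40, 45, 50, 85, 102, 177, 250] ⇒ [17, 43, 48, 53, 88, 105, 180, 253]
  WciII GGCCGACG/4: at [23, 72, 116, 128, 164, 217] ⇒ [27, 76, 120, 132, 168, 221]

All cut coordinates (distinct, sorted): [9, 17, 27, 38, 43, 48, 53, 62, 76, 88, 99, 105, 111, 120, 132, 144, 168, 180, 197, 214, 221, 231, 245, 253]

Fragment lengths:
  9→17: 8 bp
  17→27: 10 bp
  27→38: 11 bp
  38→43: 5 bp
  43→48: 5 bp
  48→53: 5 bp
  53→62: 9 bp
  62→76: 14 bp
  76→88: 12 bp
  88→99: 11 bp
  99→105: 6 bp
  105→111: 6 bp
  111→120: 9 bp
  120→132: 12 bp
  132→144: 12 bp
  144→168: 24 bp
  168→180: 12 bp
  180→197: 17 bp
  197→214: 17 bp
  214→221: 7 bp
  221→231: 10 bp
  231→245: 14 bp
  245→253: 8 bp
  253→9 (wrap): 259-253+9 = 15 bp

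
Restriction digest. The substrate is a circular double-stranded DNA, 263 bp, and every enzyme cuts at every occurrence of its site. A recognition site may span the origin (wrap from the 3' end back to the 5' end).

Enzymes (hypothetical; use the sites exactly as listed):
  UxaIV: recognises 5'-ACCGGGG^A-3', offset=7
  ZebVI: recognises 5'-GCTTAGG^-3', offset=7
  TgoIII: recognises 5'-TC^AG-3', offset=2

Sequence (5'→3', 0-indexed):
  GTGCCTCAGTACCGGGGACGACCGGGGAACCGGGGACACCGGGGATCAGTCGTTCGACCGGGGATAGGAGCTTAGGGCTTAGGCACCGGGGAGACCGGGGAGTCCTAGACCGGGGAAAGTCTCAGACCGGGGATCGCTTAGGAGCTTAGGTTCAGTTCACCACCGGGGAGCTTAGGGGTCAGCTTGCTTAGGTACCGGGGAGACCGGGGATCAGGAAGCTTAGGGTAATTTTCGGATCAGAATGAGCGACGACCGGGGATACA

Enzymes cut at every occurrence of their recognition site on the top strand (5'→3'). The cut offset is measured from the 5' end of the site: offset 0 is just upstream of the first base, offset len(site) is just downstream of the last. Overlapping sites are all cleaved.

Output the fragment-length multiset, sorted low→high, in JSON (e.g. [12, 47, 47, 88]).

[3,3,3,4,7,8,8,8,8,8,8,9,9,9,9,10,10,10,12,12,12,13,14,15,15,16,20]

Site scan:
  UxaIV ACCGGGGA/7: at [10, 20, 28, 37, 56, 84, 93, 108, 125, 161, 193, 202, 251] ⇒ [17, 27, 35, 44, 63, 91, 100, 115, 132, 168, 200, 209, 258]
  ZebVI GCTTAGG/7: at [69, 76, 135, 143, 169, 185, 217] ⇒ [76, 83, 142, 150, 176, 192, 224]
  TgoIII TCAG/2: at [5, 45, 121, 151, 178, 210, 236] ⇒ [7, 47, 123, 153, 180, 212, 238]

Pooled cuts: [7, 17, 27, 35, 44, 47, 63, 76, 83, 91, 100, 115, 123, 132, 142, 150, 153, 168, 176, 180, 192, 200, 209, 212, 224, 238, 258]

Fragments:
  7→17: 10 bp
  17→27: 10 bp
  27→35: 8 bp
  35→44: 9 bp
  44→47: 3 bp
  47→63: 16 bp
  63→76: 13 bp
  76→83: 7 bp
  83→91: 8 bp
  91→100: 9 bp
  100→115: 15 bp
  115→123: 8 bp
  123→132: 9 bp
  132→142: 10 bp
  142→150: 8 bp
  150→153: 3 bp
  153→168: 15 bp
  168→176: 8 bp
  176→180: 4 bp
  180→192: 12 bp
  192→200: 8 bp
  200→209: 9 bp
  209→212: 3 bp
  212→224: 12 bp
  224→238: 14 bp
  238→258: 20 bp
  258→7 (wrap): 263-258+7 = 12 bp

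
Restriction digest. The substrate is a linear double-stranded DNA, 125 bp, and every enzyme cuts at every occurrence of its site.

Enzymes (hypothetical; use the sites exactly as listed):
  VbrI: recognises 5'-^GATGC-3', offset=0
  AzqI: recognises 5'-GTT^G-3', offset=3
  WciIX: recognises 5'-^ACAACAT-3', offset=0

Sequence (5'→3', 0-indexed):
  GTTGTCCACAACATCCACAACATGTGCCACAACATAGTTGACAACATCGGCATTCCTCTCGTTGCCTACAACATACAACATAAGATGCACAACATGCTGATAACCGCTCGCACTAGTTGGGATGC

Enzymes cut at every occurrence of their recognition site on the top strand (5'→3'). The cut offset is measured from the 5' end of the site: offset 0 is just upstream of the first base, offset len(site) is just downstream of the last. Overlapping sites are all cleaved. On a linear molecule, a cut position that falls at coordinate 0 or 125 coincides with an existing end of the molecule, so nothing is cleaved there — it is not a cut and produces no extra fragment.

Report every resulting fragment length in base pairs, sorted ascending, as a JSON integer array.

[1,2,3,4,4,5,5,7,9,9,11,12,23,30]

Site scan:
  VbrI (GATGC, off=0): starts [83, 120] → cuts [83, 120]
  AzqI (GTTG, off=3): starts [0, 36, 60, 115] → cuts [3, 39, 63, 118]
  WciIX (ACAACAT, off=0): starts [7, 16, 28, 40, 67, 74, 88] → cuts [7, 16, 28, 40, 67, 74, 88]

Pooled cuts: [3, 7, 16, 28, 39, 40, 63, 67, 74, 83, 88, 118, 120]

Fragment lengths:
  [0,3): 3 bp
  [3,7): 4 bp
  [7,16): 9 bp
  [16,28): 12 bp
  [28,39): 11 bp
  [39,40): 1 bp
  [40,63): 23 bp
  [63,67): 4 bp
  [67,74): 7 bp
  [74,83): 9 bp
  [83,88): 5 bp
  [88,118): 30 bp
  [118,120): 2 bp
  [120,125): 5 bp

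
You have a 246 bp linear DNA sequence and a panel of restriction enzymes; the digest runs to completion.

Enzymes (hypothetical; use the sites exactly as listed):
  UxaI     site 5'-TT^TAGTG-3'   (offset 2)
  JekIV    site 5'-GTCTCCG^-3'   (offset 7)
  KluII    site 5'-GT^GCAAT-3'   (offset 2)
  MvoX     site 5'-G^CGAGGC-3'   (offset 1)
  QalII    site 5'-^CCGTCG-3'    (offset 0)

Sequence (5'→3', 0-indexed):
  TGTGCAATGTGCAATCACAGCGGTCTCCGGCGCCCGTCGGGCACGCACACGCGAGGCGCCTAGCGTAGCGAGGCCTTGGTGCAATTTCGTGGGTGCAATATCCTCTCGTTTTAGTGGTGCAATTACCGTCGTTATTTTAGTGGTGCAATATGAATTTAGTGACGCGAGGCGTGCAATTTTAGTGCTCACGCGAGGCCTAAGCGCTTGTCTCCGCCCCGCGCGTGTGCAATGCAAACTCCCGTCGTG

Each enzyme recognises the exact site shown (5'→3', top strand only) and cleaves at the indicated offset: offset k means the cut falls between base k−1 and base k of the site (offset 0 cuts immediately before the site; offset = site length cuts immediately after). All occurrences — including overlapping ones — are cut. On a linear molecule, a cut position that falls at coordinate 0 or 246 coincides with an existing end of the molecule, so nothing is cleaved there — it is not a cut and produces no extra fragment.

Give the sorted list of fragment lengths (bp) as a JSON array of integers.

[3,4,7,7,7,7,7,8,8,8,11,12,12,12,12,13,14,17,17,18,19,23]

Per-enzyme occurrences:
  UxaI TTTAGTG/2: at [109, 135, 154, 177] ⇒ [111, 137, 156, 179]
  JekIV GTCTCCG/7: at [22, 206] ⇒ [29, 213]
  KluII GTGCAAT/2: at [1, 8, 78, 92, 116, 142, 170, 223] ⇒ [3, 10, 80, 94, 118, 144, 172, 225]
  MvoX GCGAGGC/1: at [50, 67, 163, 189] ⇒ [51, 68, 164, 190]
  QalII CCGTCG/0: at [33, 125, 238] ⇒ [33, 125, 238]

Pooled cuts: [3, 10, 29, 33, 51, 68, 80, 94, 111, 118, 125, 137, 144, 156, 164, 172, 179, 190, 213, 225, 238]

Fragment lengths:
  [0,3): 3 bp
  [3,10): 7 bp
  [10,29): 19 bp
  [29,33): 4 bp
  [33,51): 18 bp
  [51,68): 17 bp
  [68,80): 12 bp
  [80,94): 14 bp
  [94,111): 17 bp
  [111,118): 7 bp
  [118,125): 7 bp
  [125,137): 12 bp
  [137,144): 7 bp
  [144,156): 12 bp
  [156,164): 8 bp
  [164,172): 8 bp
  [172,179): 7 bp
  [179,190): 11 bp
  [190,213): 23 bp
  [213,225): 12 bp
  [225,238): 13 bp
  [238,246): 8 bp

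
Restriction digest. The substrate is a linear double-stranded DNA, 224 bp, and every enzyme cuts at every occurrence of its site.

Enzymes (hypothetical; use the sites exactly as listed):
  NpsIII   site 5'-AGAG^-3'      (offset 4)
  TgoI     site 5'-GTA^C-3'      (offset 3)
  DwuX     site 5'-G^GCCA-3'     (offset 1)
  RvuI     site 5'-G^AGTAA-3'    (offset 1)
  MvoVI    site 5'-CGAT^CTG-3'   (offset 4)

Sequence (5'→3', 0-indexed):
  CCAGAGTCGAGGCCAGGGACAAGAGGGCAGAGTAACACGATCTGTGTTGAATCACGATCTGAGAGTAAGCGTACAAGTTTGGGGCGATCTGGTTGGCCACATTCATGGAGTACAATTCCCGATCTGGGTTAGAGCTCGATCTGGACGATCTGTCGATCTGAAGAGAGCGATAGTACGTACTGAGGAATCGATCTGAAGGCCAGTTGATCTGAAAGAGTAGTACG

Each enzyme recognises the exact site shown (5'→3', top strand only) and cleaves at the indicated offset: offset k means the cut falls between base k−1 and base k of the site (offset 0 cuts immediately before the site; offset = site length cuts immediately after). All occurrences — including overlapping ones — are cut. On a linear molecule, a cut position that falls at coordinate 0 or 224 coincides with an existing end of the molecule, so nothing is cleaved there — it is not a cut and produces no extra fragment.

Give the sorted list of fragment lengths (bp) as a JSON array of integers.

[2,2,2,2,4,5,5,5,5,6,6,6,7,8,8,8,8,9,9,11,11,13,14,15,17,17,19]

Scan for sites:
  NpsIII AGAG/4: at [2, 21, 28, 61, 130, 161, 163, 213] ⇒ [6, 25, 32, 65, 134, 165, 167, 217]
  TgoI GTAC/3: at [70, 109, 172, 176, 219] ⇒ [73, 112, 175, 179, 222]
  DwuX GGCCA/1: at [10, 94, 197] ⇒ [11, 95, 198]
  RvuI GAGTAA/1: at [29, 62] ⇒ [30, 63]
  MvoVI CGATCTG/4: at [37, 54, 84, 119, 136, 145, 153, 188] ⇒ [41, 58, 88, 123, 140, 149, 157, 192]

Pooled cuts: [6, 11, 25, 30, 32, 41, 58, 63, 65, 73, 88, 95, 112, 123, 134, 140, 149, 157, 165, 167, 175, 179, 192, 198, 217, 222]

Fragment lengths:
  [0,6): 6 bp
  [6,11): 5 bp
  [11,25): 14 bp
  [25,30): 5 bp
  [30,32): 2 bp
  [32,41): 9 bp
  [41,58): 17 bp
  [58,63): 5 bp
  [63,65): 2 bp
  [65,73): 8 bp
  [73,88): 15 bp
  [88,95): 7 bp
  [95,112): 17 bp
  [112,123): 11 bp
  [123,134): 11 bp
  [134,140): 6 bp
  [140,149): 9 bp
  [149,157): 8 bp
  [157,165): 8 bp
  [165,167): 2 bp
  [167,175): 8 bp
  [175,179): 4 bp
  [179,192): 13 bp
  [192,198): 6 bp
  [198,217): 19 bp
  [217,222): 5 bp
  [222,224): 2 bp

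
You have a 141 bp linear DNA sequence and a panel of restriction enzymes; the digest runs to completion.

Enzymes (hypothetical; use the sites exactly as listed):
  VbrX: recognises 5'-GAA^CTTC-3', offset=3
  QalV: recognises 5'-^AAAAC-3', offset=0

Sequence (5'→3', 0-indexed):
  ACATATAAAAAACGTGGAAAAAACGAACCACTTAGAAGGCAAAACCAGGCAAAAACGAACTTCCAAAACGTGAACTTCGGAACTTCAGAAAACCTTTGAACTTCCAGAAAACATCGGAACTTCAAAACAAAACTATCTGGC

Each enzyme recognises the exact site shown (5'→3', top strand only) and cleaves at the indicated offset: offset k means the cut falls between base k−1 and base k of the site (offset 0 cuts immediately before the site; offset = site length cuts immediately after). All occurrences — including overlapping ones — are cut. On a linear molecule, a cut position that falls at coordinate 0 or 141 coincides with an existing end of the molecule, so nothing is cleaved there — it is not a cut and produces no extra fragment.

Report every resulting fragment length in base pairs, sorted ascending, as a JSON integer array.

Scan for sites:
  VbrX (GAACTTC, off=3): starts [56, 71, 79, 97, 116] → cuts [59, 74, 82, 100, 119]
  QalV (AAAAC, off=0): starts [8, 19, 40, 51, 64, 88, 107, 123, 128] → cuts [8, 19, 40, 51, 64, 88, 107, 123, 128]

Pooled cuts: [8, 19, 40, 51, 59, 64, 74, 82, 88, 100, 107, 119, 123, 128]

Fragment lengths:
  [0,8): 8 bp
  [8,19): 11 bp
  [19,40): 21 bp
  [40,51): 11 bp
  [51,59): 8 bp
  [59,64): 5 bp
  [64,74): 10 bp
  [74,82): 8 bp
  [82,88): 6 bp
  [88,100): 12 bp
  [100,107): 7 bp
  [107,119): 12 bp
  [119,123): 4 bp
  [123,128): 5 bp
  [128,141): 13 bp

[4,5,5,6,7,8,8,8,10,11,11,12,12,13,21]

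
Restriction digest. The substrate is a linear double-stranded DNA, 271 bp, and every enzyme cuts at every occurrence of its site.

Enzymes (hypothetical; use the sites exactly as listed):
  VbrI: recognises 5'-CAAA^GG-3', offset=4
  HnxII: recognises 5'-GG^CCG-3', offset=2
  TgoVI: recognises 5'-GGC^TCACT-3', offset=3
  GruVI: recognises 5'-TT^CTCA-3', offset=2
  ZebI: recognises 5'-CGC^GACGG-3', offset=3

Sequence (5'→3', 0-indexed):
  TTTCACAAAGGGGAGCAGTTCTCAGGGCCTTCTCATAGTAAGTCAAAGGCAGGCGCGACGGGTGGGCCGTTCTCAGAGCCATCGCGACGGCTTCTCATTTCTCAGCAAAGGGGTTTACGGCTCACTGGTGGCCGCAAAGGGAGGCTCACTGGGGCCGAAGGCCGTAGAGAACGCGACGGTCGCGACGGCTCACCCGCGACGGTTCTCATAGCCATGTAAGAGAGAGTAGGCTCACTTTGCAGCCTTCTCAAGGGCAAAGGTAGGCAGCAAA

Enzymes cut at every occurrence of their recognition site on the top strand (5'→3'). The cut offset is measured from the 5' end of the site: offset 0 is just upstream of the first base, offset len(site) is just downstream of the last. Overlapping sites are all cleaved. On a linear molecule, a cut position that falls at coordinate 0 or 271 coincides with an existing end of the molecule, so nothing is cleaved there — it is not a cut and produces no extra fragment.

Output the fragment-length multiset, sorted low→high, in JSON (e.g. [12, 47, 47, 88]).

Site scan:
  VbrI (CAAAGG, off=4): starts [5, 43, 105, 134, 254] → cuts [9, 47, 109, 138, 258]
  HnxII (GGCCG, off=2): starts [64, 129, 152, 159] → cuts [66, 131, 154, 161]
  TgoVI (GGCTCACT, off=3): starts [118, 142, 228] → cuts [121, 145, 231]
  GruVI (TTCTCA, off=2): starts [18, 29, 69, 91, 98, 202, 244] → cuts [20, 31, 71, 93, 100, 204, 246]
  ZebI (CGCGACGG, off=3): starts [53, 82, 171, 180, 194] → cuts [56, 85, 174, 183, 197]

All cut coordinates (distinct, sorted): [9, 20, 31, 47, 56, 66, 71, 85, 93, 100, 109, 121, 131, 138, 145, 154, 161, 174, 183, 197, 204, 231, 246, 258]

Fragments:
  [0,9): 9 bp
  [9,20): 11 bp
  [20,31): 11 bp
  [31,47): 16 bp
  [47,56): 9 bp
  [56,66): 10 bp
  [66,71): 5 bp
  [71,85): 14 bp
  [85,93): 8 bp
  [93,100): 7 bp
  [100,109): 9 bp
  [109,121): 12 bp
  [121,131): 10 bp
  [131,138): 7 bp
  [138,145): 7 bp
  [145,154): 9 bp
  [154,161): 7 bp
  [161,174): 13 bp
  [174,183): 9 bp
  [183,197): 14 bp
  [197,204): 7 bp
  [204,231): 27 bp
  [231,246): 15 bp
  [246,258): 12 bp
  [258,271): 13 bp

[5,7,7,7,7,7,8,9,9,9,9,9,10,10,11,11,12,12,13,13,14,14,15,16,27]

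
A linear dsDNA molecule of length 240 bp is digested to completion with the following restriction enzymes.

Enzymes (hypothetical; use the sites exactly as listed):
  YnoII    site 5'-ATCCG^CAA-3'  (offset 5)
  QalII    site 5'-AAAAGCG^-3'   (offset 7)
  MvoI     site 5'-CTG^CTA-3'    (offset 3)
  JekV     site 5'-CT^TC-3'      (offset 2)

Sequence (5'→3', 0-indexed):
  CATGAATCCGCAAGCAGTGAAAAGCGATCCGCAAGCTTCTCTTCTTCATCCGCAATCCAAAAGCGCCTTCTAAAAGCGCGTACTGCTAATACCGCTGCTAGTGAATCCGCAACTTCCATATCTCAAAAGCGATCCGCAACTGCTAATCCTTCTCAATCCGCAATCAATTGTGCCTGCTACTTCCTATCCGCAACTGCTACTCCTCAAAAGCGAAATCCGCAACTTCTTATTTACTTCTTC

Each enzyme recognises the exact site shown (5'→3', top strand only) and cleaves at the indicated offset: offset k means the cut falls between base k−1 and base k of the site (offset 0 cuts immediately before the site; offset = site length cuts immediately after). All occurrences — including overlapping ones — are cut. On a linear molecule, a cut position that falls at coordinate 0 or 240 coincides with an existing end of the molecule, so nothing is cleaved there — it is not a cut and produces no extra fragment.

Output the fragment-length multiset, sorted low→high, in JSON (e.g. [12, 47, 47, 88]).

[2,3,3,3,5,5,5,5,5,5,6,6,6,7,7,7,8,9,10,10,10,11,12,12,13,16,16,16,17]

Site scan:
  YnoII ATCCGCAA/5: at [5, 26, 47, 104, 131, 155, 185, 214] ⇒ [10, 31, 52, 109, 136, 160, 190, 219]
  QalII AAAAGCG/7: at [19, 58, 71, 124, 205] ⇒ [26, 65, 78, 131, 212]
  MvoI CTGCTA/3: at [82, 94, 139, 173, 193] ⇒ [85, 97, 142, 176, 196]
  JekV CTTC/2: at [35, 40, 43, 66, 112, 148, 179, 222, 233, 236] ⇒ [37, 42, 45, 68, 114, 150, 181, 224, 235, 238]

Pooled cuts: [10, 26, 31, 37, 42, 45, 52, 65, 68, 78, 85, 97, 109, 114, 131, 136, 142, 150, 160, 176, 181, 190, 196, 212, 219, 224, 235, 238]

Fragment lengths:
  [0,10): 10 bp
  [10,26): 16 bp
  [26,31): 5 bp
  [31,37): 6 bp
  [37,42): 5 bp
  [42,45): 3 bp
  [45,52): 7 bp
  [52,65): 13 bp
  [65,68): 3 bp
  [68,78): 10 bp
  [78,85): 7 bp
  [85,97): 12 bp
  [97,109): 12 bp
  [109,114): 5 bp
  [114,131): 17 bp
  [131,136): 5 bp
  [136,142): 6 bp
  [142,150): 8 bp
  [150,160): 10 bp
  [160,176): 16 bp
  [176,181): 5 bp
  [181,190): 9 bp
  [190,196): 6 bp
  [196,212): 16 bp
  [212,219): 7 bp
  [219,224): 5 bp
  [224,235): 11 bp
  [235,238): 3 bp
  [238,240): 2 bp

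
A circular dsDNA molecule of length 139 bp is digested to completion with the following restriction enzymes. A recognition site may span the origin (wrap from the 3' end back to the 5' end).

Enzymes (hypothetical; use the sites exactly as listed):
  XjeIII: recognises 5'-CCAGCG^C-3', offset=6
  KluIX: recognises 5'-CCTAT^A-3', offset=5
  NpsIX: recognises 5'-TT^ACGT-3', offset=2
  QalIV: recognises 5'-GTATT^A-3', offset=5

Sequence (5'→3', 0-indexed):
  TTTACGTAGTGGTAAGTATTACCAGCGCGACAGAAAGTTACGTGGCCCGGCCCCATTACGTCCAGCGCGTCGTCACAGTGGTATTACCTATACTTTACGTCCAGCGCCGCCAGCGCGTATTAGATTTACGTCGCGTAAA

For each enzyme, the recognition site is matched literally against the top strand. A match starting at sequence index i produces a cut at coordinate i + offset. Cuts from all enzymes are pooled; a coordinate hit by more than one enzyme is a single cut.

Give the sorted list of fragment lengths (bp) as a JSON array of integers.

[5,6,6,6,7,9,10,10,12,15,17,18,18]

Scan for sites:
  XjeIII (CCAGCGC, off=6): starts [21, 61, 100, 109] → cuts [27, 67, 106, 115]
  KluIX (CCTATA, off=5): starts [86] → cuts [91]
  NpsIX (TTACGT, off=2): starts [1, 37, 55, 94, 125] → cuts [3, 39, 57, 96, 127]
  QalIV (GTATTA, off=5): starts [15, 80, 116] → cuts [20, 85, 121]

All cut coordinates (distinct, sorted): [3, 20, 27, 39, 57, 67, 85, 91, 96, 106, 115, 121, 127]

Fragment lengths:
  3→20: 17 bp
  20→27: 7 bp
  27→39: 12 bp
  39→57: 18 bp
  57→67: 10 bp
  67→85: 18 bp
  85→91: 6 bp
  91→96: 5 bp
  96→106: 10 bp
  106→115: 9 bp
  115→121: 6 bp
  121→127: 6 bp
  127→3 (wrap): 139-127+3 = 15 bp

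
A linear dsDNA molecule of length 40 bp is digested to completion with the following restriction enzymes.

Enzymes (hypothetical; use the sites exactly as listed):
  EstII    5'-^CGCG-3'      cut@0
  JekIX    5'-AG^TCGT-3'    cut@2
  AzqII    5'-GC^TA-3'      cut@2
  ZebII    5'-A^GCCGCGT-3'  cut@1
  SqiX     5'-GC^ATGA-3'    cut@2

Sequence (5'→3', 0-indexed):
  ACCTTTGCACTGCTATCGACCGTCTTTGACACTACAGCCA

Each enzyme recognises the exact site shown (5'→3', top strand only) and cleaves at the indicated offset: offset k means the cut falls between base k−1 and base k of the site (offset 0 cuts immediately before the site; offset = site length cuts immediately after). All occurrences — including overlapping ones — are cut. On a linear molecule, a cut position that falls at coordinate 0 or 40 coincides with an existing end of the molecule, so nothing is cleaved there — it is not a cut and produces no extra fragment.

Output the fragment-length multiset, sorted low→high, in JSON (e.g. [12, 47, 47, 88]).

Scan for sites:
  EstII (CGCG, off=0): no sites
  JekIX (AGTCGT, off=2): no sites
  AzqII GCTA/2: at [11] ⇒ [13]
  ZebII (AGCCGCGT, off=1): no sites
  SqiX (GCATGA, off=2): no sites

All cut coordinates (distinct, sorted): [13]

Fragments:
  [0,13): 13 bp
  [13,40): 27 bp

[13,27]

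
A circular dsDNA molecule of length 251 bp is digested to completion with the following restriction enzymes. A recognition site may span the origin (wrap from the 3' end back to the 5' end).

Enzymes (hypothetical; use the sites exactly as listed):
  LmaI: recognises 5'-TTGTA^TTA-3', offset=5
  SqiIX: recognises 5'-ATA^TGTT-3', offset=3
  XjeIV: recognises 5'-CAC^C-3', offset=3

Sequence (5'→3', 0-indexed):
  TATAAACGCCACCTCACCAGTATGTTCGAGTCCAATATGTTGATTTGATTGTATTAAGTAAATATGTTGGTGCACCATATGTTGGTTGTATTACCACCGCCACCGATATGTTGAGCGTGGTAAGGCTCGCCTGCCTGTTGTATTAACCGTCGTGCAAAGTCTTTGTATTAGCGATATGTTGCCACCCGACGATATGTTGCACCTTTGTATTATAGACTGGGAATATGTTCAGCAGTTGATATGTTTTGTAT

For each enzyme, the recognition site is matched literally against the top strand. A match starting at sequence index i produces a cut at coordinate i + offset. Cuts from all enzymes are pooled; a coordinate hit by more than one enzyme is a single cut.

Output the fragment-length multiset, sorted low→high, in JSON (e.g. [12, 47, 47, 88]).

Site scan:
  LmaI (TTGTATTA, off=5): starts [48, 85, 137, 162, 204, 245] → cuts [53, 90, 142, 167, 209, 250]
  SqiIX (ATATGTT, off=3): starts [34, 61, 76, 105, 173, 191, 222, 238] → cuts [37, 64, 79, 108, 176, 194, 225, 241]
  XjeIV (CACC, off=3): starts [9, 14, 72, 94, 100, 182, 199] → cuts [12, 17, 75, 97, 103, 185, 202]

Pooled cuts: [12, 17, 37, 53, 64, 75, 79, 90, 97, 103, 108, 142, 167, 176, 185, 194, 202, 209, 225, 241, 250]

Fragments:
  12→17: 5 bp
  17→37: 20 bp
  37→53: 16 bp
  53→64: 11 bp
  64→75: 11 bp
  75→79: 4 bp
  79→90: 11 bp
  90→97: 7 bp
  97→103: 6 bp
  103→108: 5 bp
  108→142: 34 bp
  142→167: 25 bp
  167→176: 9 bp
  176→185: 9 bp
  185→194: 9 bp
  194→202: 8 bp
  202→209: 7 bp
  209→225: 16 bp
  225→241: 16 bp
  241→250: 9 bp
  250→12 (wrap): 251-250+12 = 13 bp

[4,5,5,6,7,7,8,9,9,9,9,11,11,11,13,16,16,16,20,25,34]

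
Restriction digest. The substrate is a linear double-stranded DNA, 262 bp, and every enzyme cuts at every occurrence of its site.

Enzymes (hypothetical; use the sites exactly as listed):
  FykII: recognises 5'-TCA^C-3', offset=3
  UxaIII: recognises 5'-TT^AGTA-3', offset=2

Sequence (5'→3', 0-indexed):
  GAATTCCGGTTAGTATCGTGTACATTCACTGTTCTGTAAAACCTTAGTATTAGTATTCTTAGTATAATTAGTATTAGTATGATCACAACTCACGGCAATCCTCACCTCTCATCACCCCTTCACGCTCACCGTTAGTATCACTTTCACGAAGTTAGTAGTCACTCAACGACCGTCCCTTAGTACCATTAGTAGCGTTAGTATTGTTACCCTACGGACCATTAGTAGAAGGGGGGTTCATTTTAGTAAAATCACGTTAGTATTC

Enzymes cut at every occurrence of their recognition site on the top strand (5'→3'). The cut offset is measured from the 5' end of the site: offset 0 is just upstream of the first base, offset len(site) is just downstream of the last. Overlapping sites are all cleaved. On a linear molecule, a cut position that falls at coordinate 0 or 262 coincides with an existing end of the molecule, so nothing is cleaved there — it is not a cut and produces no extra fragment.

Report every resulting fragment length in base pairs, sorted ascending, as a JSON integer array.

[4,5,6,6,6,6,7,7,7,7,8,8,9,9,9,9,10,10,10,11,12,17,17,17,21,24]

Scan for sites:
  FykII TCAC/3: at [25, 82, 89, 101, 111, 119, 125, 137, 143, 158, 248] ⇒ [28, 85, 92, 104, 114, 122, 128, 140, 146, 161, 251]
  UxaIII TTAGTA/2: at [9, 43, 49, 58, 67, 73, 131, 151, 176, 185, 194, 218, 239, 253] ⇒ [11, 45, 51, 60, 69, 75, 133, 153, 178, 187, 196, 220, 241, 255]

All cut coordinates (distinct, sorted): [11, 28, 45, 51, 60, 69, 75, 85, 92, 104, 114, 122, 128, 133, 140, 146, 153, 161, 178, 187, 196, 220, 241, 251, 255]

Fragments:
  [0,11): 11 bp
  [11,28): 17 bp
  [28,45): 17 bp
  [45,51): 6 bp
  [51,60): 9 bp
  [60,69): 9 bp
  [69,75): 6 bp
  [75,85): 10 bp
  [85,92): 7 bp
  [92,104): 12 bp
  [104,114): 10 bp
  [114,122): 8 bp
  [122,128): 6 bp
  [128,133): 5 bp
  [133,140): 7 bp
  [140,146): 6 bp
  [146,153): 7 bp
  [153,161): 8 bp
  [161,178): 17 bp
  [178,187): 9 bp
  [187,196): 9 bp
  [196,220): 24 bp
  [220,241): 21 bp
  [241,251): 10 bp
  [251,255): 4 bp
  [255,262): 7 bp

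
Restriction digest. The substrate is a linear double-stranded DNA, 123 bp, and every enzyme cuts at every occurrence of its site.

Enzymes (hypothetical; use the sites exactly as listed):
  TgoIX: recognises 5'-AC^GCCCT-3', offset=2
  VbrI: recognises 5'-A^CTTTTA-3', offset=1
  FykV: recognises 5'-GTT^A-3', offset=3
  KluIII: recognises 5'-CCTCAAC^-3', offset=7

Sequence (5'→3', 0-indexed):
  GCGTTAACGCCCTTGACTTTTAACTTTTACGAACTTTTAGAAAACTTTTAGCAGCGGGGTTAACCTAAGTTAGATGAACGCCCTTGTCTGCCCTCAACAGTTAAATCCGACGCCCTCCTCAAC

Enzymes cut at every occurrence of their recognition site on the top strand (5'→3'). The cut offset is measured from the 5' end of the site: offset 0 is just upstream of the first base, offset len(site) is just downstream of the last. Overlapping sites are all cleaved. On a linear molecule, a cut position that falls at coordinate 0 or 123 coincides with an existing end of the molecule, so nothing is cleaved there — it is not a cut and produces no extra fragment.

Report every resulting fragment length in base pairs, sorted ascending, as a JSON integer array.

[3,4,5,7,8,8,9,10,10,11,12,17,19]

Scan for sites:
  TgoIX (ACGCCCT, off=2): starts [6, 77, 109] → cuts [8, 79, 111]
  VbrI (ACTTTTA, off=1): starts [15, 22, 32, 43] → cuts [16, 23, 33, 44]
  FykV (GTTA, off=3): starts [2, 58, 68, 99] → cuts [5, 61, 71, 102]
  KluIII (CCTCAAC, off=7): starts [91, 116] → cuts [98] (position 123 is a terminus of the linear molecule — no cut)

All cut coordinates (distinct, sorted): [5, 8, 16, 23, 33, 44, 61, 71, 79, 98, 102, 111]

Fragment lengths:
  [0,5): 5 bp
  [5,8): 3 bp
  [8,16): 8 bp
  [16,23): 7 bp
  [23,33): 10 bp
  [33,44): 11 bp
  [44,61): 17 bp
  [61,71): 10 bp
  [71,79): 8 bp
  [79,98): 19 bp
  [98,102): 4 bp
  [102,111): 9 bp
  [111,123): 12 bp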